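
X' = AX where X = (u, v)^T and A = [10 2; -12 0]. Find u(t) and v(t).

Coefficient matrix A = [[10, 2], [-12, 0]].
Characteristic polynomial det(A - λI) = λ^2 - 10λ + 24 = 0.
Eigenvalues λ = 4, 6.
For λ=4: (A-λI) row 1 is [6, 2], so an eigenvector is (-1, 3).
For λ=6: (A-λI) row 1 is [4, 2], so an eigenvector is (1, -2).
General solution: C_1e^(4t)(-1,3) + C_2e^(6t)(1,-2).

u(t) = -C_1e^(4t) + C_2e^(6t), v(t) = 3C_1e^(4t) - 2C_2e^(6t)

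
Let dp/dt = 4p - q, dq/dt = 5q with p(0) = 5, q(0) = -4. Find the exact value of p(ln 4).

4352

A = [[4,-1],[0,5]]; eigenvalues λ = 4, 5.
Eigenvectors: (1,0) for λ=4, (1,-1) for λ=5.
From the initial condition, c_1 = 1, c_2 = 4.
p(ln 4) = (1)(4^4)(1) + (4)(4^5)(1) = 4352.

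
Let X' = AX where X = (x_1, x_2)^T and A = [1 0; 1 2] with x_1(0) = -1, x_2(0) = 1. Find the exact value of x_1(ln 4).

-4

A = [[1,0],[1,2]]; eigenvalues λ = 2, 1.
Eigenvectors: (0,-1) for λ=2, (-1,1) for λ=1.
From the initial condition, c_1 = 0, c_2 = 1.
x_1(ln 4) = (0)(4^2)(0) + (1)(4^1)(-1) = -4.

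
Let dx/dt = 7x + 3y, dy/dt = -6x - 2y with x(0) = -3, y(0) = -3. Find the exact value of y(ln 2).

A = [[7,3],[-6,-2]]; eigenvalues λ = 1, 4.
Eigenvectors: (1,-2) for λ=1, (1,-1) for λ=4.
From the initial condition, c_1 = 6, c_2 = -9.
y(ln 2) = (6)(2^1)(-2) + (-9)(2^4)(-1) = 120.

120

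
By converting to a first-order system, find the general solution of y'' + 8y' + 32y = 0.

Let x_1 = y, x_2 = y'. Then x_1' = x_2 and x_2' = -32x_1 - 8x_2.
A = [[0,1],[-32,-8]]; det(A-λI) = λ^2 + 8λ + 32.
Eigenvalues λ = -4 ± 4i.

y(t) = c_1e^(-4t)cos(4t) + c_2e^(-4t)sin(4t)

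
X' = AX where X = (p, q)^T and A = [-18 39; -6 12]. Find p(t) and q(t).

Coefficient matrix A = [[-18, 39], [-6, 12]].
Characteristic polynomial det(A - λI) = λ^2 + 6λ + 18 = 0.
Eigenvalues λ = -3 ± 3i (complex conjugate pair).
For λ=-3+3i: an eigenvector is (3,1) - i(-2,-1) = (3 + 2i, 1 + i).
A real fundamental pair from Re and Im of e^((-3+3i)t)v: X_1 = e^(-3t)(cos(3t)·(3,1) + sin(3t)·(-2,-1)), X_2 = e^(-3t)(sin(3t)·(3,1) - cos(3t)·(-2,-1)).
General solution: C_1X_1 + C_2X_2.

p(t) = -2C_1e^(-3t)sin(3t) + 3C_1e^(-3t)cos(3t) + 3C_2e^(-3t)sin(3t) + 2C_2e^(-3t)cos(3t), q(t) = -C_1e^(-3t)sin(3t) + C_1e^(-3t)cos(3t) + C_2e^(-3t)sin(3t) + C_2e^(-3t)cos(3t)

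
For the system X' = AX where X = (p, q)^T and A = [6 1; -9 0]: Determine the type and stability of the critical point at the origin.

A = [[6,1],[-9,0]]; det(A-λI) = λ^2 - 6λ + 9.
repeated λ = 3 with a single eigenvector.

unstable improper node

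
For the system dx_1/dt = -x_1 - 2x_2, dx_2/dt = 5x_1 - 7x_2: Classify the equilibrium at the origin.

A = [[-1,-2],[5,-7]]; det(A-λI) = λ^2 + 8λ + 17.
λ = -4 ± i: negative real part.

stable spiral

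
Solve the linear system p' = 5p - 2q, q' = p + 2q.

Coefficient matrix A = [[5, -2], [1, 2]].
Characteristic polynomial det(A - λI) = λ^2 - 7λ + 12 = 0.
Eigenvalues λ = 4, 3.
For λ=4: (A-λI) row 1 is [1, -2], so an eigenvector is (-2, -1).
For λ=3: (A-λI) row 1 is [2, -2], so an eigenvector is (1, 1).
General solution: K_1e^(4t)(-2,-1) + K_2e^(3t)(1,1).

p(t) = -2K_1e^(4t) + K_2e^(3t), q(t) = -K_1e^(4t) + K_2e^(3t)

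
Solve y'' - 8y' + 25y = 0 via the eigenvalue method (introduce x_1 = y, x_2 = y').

Let x_1 = y, x_2 = y'. Then x_1' = x_2 and x_2' = -25x_1 + 8x_2.
A = [[0,1],[-25,8]]; det(A-λI) = λ^2 - 8λ + 25.
Eigenvalues λ = 4 ± 3i.

y(t) = K_1e^(4t)cos(3t) + K_2e^(4t)sin(3t)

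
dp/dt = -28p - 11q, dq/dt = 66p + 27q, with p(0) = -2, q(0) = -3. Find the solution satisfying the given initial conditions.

Coefficient matrix A = [[-28, -11], [66, 27]].
Characteristic polynomial det(A - λI) = λ^2 + λ - 30 = 0.
Eigenvalues λ = 5, -6.
For λ=5: (A-λI) row 1 is [-33, -11], so an eigenvector is (1, -3).
For λ=-6: (A-λI) row 1 is [-22, -11], so an eigenvector is (1, -2).
General solution: K_1e^(5t)(1,-3) + K_2e^(-6t)(1,-2).
Applying p(0)=-2, q(0)=-3 gives K_1=7, K_2=-9.

p(t) = 7e^(5t) - 9e^(-6t), q(t) = -21e^(5t) + 18e^(-6t)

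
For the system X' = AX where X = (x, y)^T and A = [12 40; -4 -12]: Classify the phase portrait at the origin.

center

A = [[12,40],[-4,-12]]; det(A-λI) = λ^2 + 16.
λ = 0 ± 4i: zero real part.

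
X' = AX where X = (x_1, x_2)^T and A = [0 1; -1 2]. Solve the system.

x_1(t) = -K_1e^(t) - K_2te^(t) - K_2e^(t), x_2(t) = -K_1e^(t) - K_2te^(t) - 2K_2e^(t)

Coefficient matrix A = [[0, 1], [-1, 2]].
Characteristic polynomial det(A - λI) = λ^2 - 2λ + 1 = 0.
Single eigenvalue λ = 1 with algebraic multiplicity 2.
Eigenvector v = (-1,-1); generalized eigenvector w with (A-λI)w=v is (-1,-2).
General solution: e^(t)[K_1·v + K_2·(t·v + w)].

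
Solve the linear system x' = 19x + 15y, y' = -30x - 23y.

x(t) = -C_1e^(-2t)sin(3t) + 2C_1e^(-2t)cos(3t) + 2C_2e^(-2t)sin(3t) + C_2e^(-2t)cos(3t), y(t) = C_1e^(-2t)sin(3t) - 3C_1e^(-2t)cos(3t) - 3C_2e^(-2t)sin(3t) - C_2e^(-2t)cos(3t)

Coefficient matrix A = [[19, 15], [-30, -23]].
Characteristic polynomial det(A - λI) = λ^2 + 4λ + 13 = 0.
Eigenvalues λ = -2 ± 3i (complex conjugate pair).
For λ=-2+3i: an eigenvector is (2,-3) - i(-1,1) = (2 + i, -3 - i).
A real fundamental pair from Re and Im of e^((-2+3i)t)v: X_1 = e^(-2t)(cos(3t)·(2,-3) + sin(3t)·(-1,1)), X_2 = e^(-2t)(sin(3t)·(2,-3) - cos(3t)·(-1,1)).
General solution: C_1X_1 + C_2X_2.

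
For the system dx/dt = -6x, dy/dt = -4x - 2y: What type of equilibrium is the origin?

stable node

A = [[-6,0],[-4,-2]]; det(A-λI) = λ^2 + 8λ + 12.
λ = -6, -2: both negative.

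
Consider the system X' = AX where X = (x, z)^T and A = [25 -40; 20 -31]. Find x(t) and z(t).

x(t) = -3K_1e^(-3t)sin(4t) + K_1e^(-3t)cos(4t) + K_2e^(-3t)sin(4t) + 3K_2e^(-3t)cos(4t), z(t) = -2K_1e^(-3t)sin(4t) + K_1e^(-3t)cos(4t) + K_2e^(-3t)sin(4t) + 2K_2e^(-3t)cos(4t)

Coefficient matrix A = [[25, -40], [20, -31]].
Characteristic polynomial det(A - λI) = λ^2 + 6λ + 25 = 0.
Eigenvalues λ = -3 ± 4i (complex conjugate pair).
For λ=-3+4i: an eigenvector is (1,1) - i(-3,-2) = (1 + 3i, 1 + 2i).
A real fundamental pair from Re and Im of e^((-3+4i)t)v: X_1 = e^(-3t)(cos(4t)·(1,1) + sin(4t)·(-3,-2)), X_2 = e^(-3t)(sin(4t)·(1,1) - cos(4t)·(-3,-2)).
General solution: K_1X_1 + K_2X_2.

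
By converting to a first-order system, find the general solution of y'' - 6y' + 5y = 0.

Let x_1 = y, x_2 = y'. Then x_1' = x_2 and x_2' = -5x_1 + 6x_2.
A = [[0,1],[-5,6]]; det(A-λI) = λ^2 - 6λ + 5.
Eigenvalues λ = 1, 5 with eigenvectors (1,1), (1,5).

y(t) = c_1e^(t) + c_2e^(5t)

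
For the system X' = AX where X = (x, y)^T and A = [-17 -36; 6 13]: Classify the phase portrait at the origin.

saddle

A = [[-17,-36],[6,13]]; det(A-λI) = λ^2 + 4λ - 5.
λ = 1, -5: opposite signs.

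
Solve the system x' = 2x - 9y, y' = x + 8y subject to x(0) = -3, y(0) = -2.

Coefficient matrix A = [[2, -9], [1, 8]].
Characteristic polynomial det(A - λI) = λ^2 - 10λ + 25 = 0.
Single eigenvalue λ = 5 with algebraic multiplicity 2.
Eigenvector v = (3,-1); generalized eigenvector w with (A-λI)w=v is (-1,0).
General solution: e^(5t)[c_1·v + c_2·(t·v + w)].
Applying x(0)=-3, y(0)=-2 gives c_1=2, c_2=9.

x(t) = 27te^(5t) - 3e^(5t), y(t) = -9te^(5t) - 2e^(5t)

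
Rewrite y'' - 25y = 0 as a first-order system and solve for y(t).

Let x_1 = y, x_2 = y'. Then x_1' = x_2 and x_2' = 25x_1.
A = [[0,1],[25,0]]; det(A-λI) = λ^2 - 25.
Eigenvalues λ = 5, -5 with eigenvectors (1,5), (1,-5).

y(t) = K_1e^(5t) + K_2e^(-5t)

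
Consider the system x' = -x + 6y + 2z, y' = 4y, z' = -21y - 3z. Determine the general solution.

Coefficient matrix A = [[-1, 6, 2], [0, 4, 0], [0, -21, -3]].
det(A - λI) = 0 gives eigenvalues λ = -1, 4, -3.
For λ=-1: eigenvector (1,0,0).
For λ=4: eigenvector (0,1,-3).
For λ=-3: eigenvector (-1,0,1).
General solution: C_1e^(-t)(1,0,0) + C_2e^(4t)(0,1,-3) + C_3e^(-3t)(-1,0,1).

x(t) = C_1e^(-t) - C_3e^(-3t), y(t) = C_2e^(4t), z(t) = -3C_2e^(4t) + C_3e^(-3t)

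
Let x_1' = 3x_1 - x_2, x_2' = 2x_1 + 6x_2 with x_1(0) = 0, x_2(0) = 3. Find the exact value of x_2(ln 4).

5376

A = [[3,-1],[2,6]]; eigenvalues λ = 5, 4.
Eigenvectors: (-1,2) for λ=5, (-1,1) for λ=4.
From the initial condition, c_1 = 3, c_2 = -3.
x_2(ln 4) = (3)(4^5)(2) + (-3)(4^4)(1) = 5376.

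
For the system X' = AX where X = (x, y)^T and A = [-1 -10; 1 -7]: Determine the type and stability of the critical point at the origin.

stable spiral

A = [[-1,-10],[1,-7]]; det(A-λI) = λ^2 + 8λ + 17.
λ = -4 ± i: negative real part.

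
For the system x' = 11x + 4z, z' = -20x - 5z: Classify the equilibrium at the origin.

unstable spiral

A = [[11,4],[-20,-5]]; det(A-λI) = λ^2 - 6λ + 25.
λ = 3 ± 4i: positive real part.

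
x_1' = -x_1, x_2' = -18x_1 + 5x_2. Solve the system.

x_1(t) = C_1e^(-t), x_2(t) = 3C_1e^(-t) - C_2e^(5t)

Coefficient matrix A = [[-1, 0], [-18, 5]].
Characteristic polynomial det(A - λI) = λ^2 - 4λ - 5 = 0.
Eigenvalues λ = -1, 5.
For λ=-1: (A-λI) row 2 is [-18, 6], so an eigenvector is (1, 3).
For λ=5: (A-λI) row 1 is [-6, 0], so an eigenvector is (0, -1).
General solution: C_1e^(-t)(1,3) + C_2e^(5t)(0,-1).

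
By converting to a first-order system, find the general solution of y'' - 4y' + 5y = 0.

y(t) = C_1e^(2t)cos(t) + C_2e^(2t)sin(t)

Let x_1 = y, x_2 = y'. Then x_1' = x_2 and x_2' = -5x_1 + 4x_2.
A = [[0,1],[-5,4]]; det(A-λI) = λ^2 - 4λ + 5.
Eigenvalues λ = 2 ± i.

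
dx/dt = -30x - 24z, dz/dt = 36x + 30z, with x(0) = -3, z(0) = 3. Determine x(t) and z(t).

x(t) = -3e^(-6t), z(t) = 3e^(-6t)

Coefficient matrix A = [[-30, -24], [36, 30]].
Characteristic polynomial det(A - λI) = λ^2 - 36 = 0.
Eigenvalues λ = 6, -6.
For λ=6: (A-λI) row 1 is [-36, -24], so an eigenvector is (2, -3).
For λ=-6: (A-λI) row 1 is [-24, -24], so an eigenvector is (-1, 1).
General solution: c_1e^(6t)(2,-3) + c_2e^(-6t)(-1,1).
Applying x(0)=-3, z(0)=3 gives c_1=0, c_2=3.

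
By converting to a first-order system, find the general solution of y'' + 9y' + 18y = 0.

Let x_1 = y, x_2 = y'. Then x_1' = x_2 and x_2' = -18x_1 - 9x_2.
A = [[0,1],[-18,-9]]; det(A-λI) = λ^2 + 9λ + 18.
Eigenvalues λ = -6, -3 with eigenvectors (1,-6), (1,-3).

y(t) = K_1e^(-6t) + K_2e^(-3t)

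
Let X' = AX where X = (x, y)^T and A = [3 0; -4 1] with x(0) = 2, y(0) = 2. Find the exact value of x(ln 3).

54

A = [[3,0],[-4,1]]; eigenvalues λ = 1, 3.
Eigenvectors: (0,1) for λ=1, (-1,2) for λ=3.
From the initial condition, c_1 = 6, c_2 = -2.
x(ln 3) = (6)(3^1)(0) + (-2)(3^3)(-1) = 54.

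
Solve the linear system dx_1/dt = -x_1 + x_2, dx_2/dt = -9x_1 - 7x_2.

Coefficient matrix A = [[-1, 1], [-9, -7]].
Characteristic polynomial det(A - λI) = λ^2 + 8λ + 16 = 0.
Single eigenvalue λ = -4 with algebraic multiplicity 2.
Eigenvector v = (-1,3); generalized eigenvector w with (A-λI)w=v is (0,-1).
General solution: e^(-4t)[K_1·v + K_2·(t·v + w)].

x_1(t) = -K_1e^(-4t) - K_2te^(-4t), x_2(t) = 3K_1e^(-4t) + 3K_2te^(-4t) - K_2e^(-4t)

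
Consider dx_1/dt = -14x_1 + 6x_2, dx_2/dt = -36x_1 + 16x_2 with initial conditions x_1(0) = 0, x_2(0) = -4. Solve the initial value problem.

Coefficient matrix A = [[-14, 6], [-36, 16]].
Characteristic polynomial det(A - λI) = λ^2 - 2λ - 8 = 0.
Eigenvalues λ = -2, 4.
For λ=-2: (A-λI) row 1 is [-12, 6], so an eigenvector is (-1, -2).
For λ=4: (A-λI) row 1 is [-18, 6], so an eigenvector is (-1, -3).
General solution: K_1e^(-2t)(-1,-2) + K_2e^(4t)(-1,-3).
Applying x_1(0)=0, x_2(0)=-4 gives K_1=-4, K_2=4.

x_1(t) = -4e^(4t) + 4e^(-2t), x_2(t) = -12e^(4t) + 8e^(-2t)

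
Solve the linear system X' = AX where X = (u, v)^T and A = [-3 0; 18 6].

Coefficient matrix A = [[-3, 0], [18, 6]].
Characteristic polynomial det(A - λI) = λ^2 - 3λ - 18 = 0.
Eigenvalues λ = 6, -3.
For λ=6: (A-λI) row 1 is [-9, 0], so an eigenvector is (0, 1).
For λ=-3: (A-λI) row 2 is [18, 9], so an eigenvector is (-1, 2).
General solution: C_1e^(6t)(0,1) + C_2e^(-3t)(-1,2).

u(t) = -C_2e^(-3t), v(t) = C_1e^(6t) + 2C_2e^(-3t)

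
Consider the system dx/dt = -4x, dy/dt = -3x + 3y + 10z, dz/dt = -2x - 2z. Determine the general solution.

x(t) = K_1e^(-4t), y(t) = -K_1e^(-4t) + K_2e^(3t) - 2K_3e^(-2t), z(t) = K_1e^(-4t) + K_3e^(-2t)

Coefficient matrix A = [[-4, 0, 0], [-3, 3, 10], [-2, 0, -2]].
det(A - λI) = 0 gives eigenvalues λ = -4, 3, -2.
For λ=-4: eigenvector (1,-1,1).
For λ=3: eigenvector (0,1,0).
For λ=-2: eigenvector (0,-2,1).
General solution: K_1e^(-4t)(1,-1,1) + K_2e^(3t)(0,1,0) + K_3e^(-2t)(0,-2,1).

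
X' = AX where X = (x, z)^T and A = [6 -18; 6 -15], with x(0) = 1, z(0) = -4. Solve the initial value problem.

Coefficient matrix A = [[6, -18], [6, -15]].
Characteristic polynomial det(A - λI) = λ^2 + 9λ + 18 = 0.
Eigenvalues λ = -6, -3.
For λ=-6: (A-λI) row 1 is [12, -18], so an eigenvector is (-3, -2).
For λ=-3: (A-λI) row 1 is [9, -18], so an eigenvector is (2, 1).
General solution: c_1e^(-6t)(-3,-2) + c_2e^(-3t)(2,1).
Applying x(0)=1, z(0)=-4 gives c_1=9, c_2=14.

x(t) = 28e^(-3t) - 27e^(-6t), z(t) = 14e^(-3t) - 18e^(-6t)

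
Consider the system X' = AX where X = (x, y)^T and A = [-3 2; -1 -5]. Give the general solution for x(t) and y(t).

x(t) = K_1e^(-4t)sin(t) - K_1e^(-4t)cos(t) - K_2e^(-4t)sin(t) - K_2e^(-4t)cos(t), y(t) = K_1e^(-4t)cos(t) + K_2e^(-4t)sin(t)

Coefficient matrix A = [[-3, 2], [-1, -5]].
Characteristic polynomial det(A - λI) = λ^2 + 8λ + 17 = 0.
Eigenvalues λ = -4 ± i (complex conjugate pair).
For λ=-4+i: an eigenvector is (-1,1) - i(1,0) = (-1 - i, 1).
A real fundamental pair from Re and Im of e^((-4+i)t)v: X_1 = e^(-4t)(cos(t)·(-1,1) + sin(t)·(1,0)), X_2 = e^(-4t)(sin(t)·(-1,1) - cos(t)·(1,0)).
General solution: K_1X_1 + K_2X_2.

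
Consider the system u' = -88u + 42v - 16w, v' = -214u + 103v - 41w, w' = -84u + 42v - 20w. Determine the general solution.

Coefficient matrix A = [[-88, 42, -16], [-214, 103, -41], [-84, 42, -20]].
det(A - λI) = 0 gives eigenvalues λ = 1, -4, -2.
For λ=1: eigenvector (2,5,2).
For λ=-4: eigenvector (1,2,0).
For λ=-2: eigenvector (7,17,7).
General solution: c_1e^(t)(2,5,2) + c_2e^(-4t)(1,2,0) + c_3e^(-2t)(7,17,7).

u(t) = 2c_1e^(t) + c_2e^(-4t) + 7c_3e^(-2t), v(t) = 5c_1e^(t) + 2c_2e^(-4t) + 17c_3e^(-2t), w(t) = 2c_1e^(t) + 7c_3e^(-2t)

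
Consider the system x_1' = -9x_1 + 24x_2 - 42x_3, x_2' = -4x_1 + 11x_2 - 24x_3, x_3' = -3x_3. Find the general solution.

Coefficient matrix A = [[-9, 24, -42], [-4, 11, -24], [0, 0, -3]].
det(A - λI) = 0 gives eigenvalues λ = -1, 3, -3.
For λ=-1: eigenvector (3,1,0).
For λ=3: eigenvector (2,1,0).
For λ=-3: eigenvector (1,2,1).
General solution: C_1e^(-t)(3,1,0) + C_2e^(3t)(2,1,0) + C_3e^(-3t)(1,2,1).

x_1(t) = 3C_1e^(-t) + 2C_2e^(3t) + C_3e^(-3t), x_2(t) = C_1e^(-t) + C_2e^(3t) + 2C_3e^(-3t), x_3(t) = C_3e^(-3t)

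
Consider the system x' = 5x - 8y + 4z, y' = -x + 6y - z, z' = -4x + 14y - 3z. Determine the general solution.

Coefficient matrix A = [[5, -8, 4], [-1, 6, -1], [-4, 14, -3]].
det(A - λI) = 0 gives eigenvalues λ = 4, 1, 3.
For λ=4: eigenvector (0,1,2).
For λ=1: eigenvector (1,0,-1).
For λ=3: eigenvector (2,1,1).
General solution: K_1e^(4t)(0,1,2) + K_2e^(t)(1,0,-1) + K_3e^(3t)(2,1,1).

x(t) = K_2e^(t) + 2K_3e^(3t), y(t) = K_1e^(4t) + K_3e^(3t), z(t) = 2K_1e^(4t) - K_2e^(t) + K_3e^(3t)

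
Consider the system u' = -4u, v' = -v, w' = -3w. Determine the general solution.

Coefficient matrix A = [[-4, 0, 0], [0, -1, 0], [0, 0, -3]].
det(A - λI) = 0 gives eigenvalues λ = -4, -1, -3.
For λ=-4: eigenvector (1,0,0).
For λ=-1: eigenvector (0,1,0).
For λ=-3: eigenvector (0,0,1).
General solution: c_1e^(-4t)(1,0,0) + c_2e^(-t)(0,1,0) + c_3e^(-3t)(0,0,1).

u(t) = c_1e^(-4t), v(t) = c_2e^(-t), w(t) = c_3e^(-3t)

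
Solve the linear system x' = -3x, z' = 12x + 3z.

x(t) = c_2e^(-3t), z(t) = c_1e^(3t) - 2c_2e^(-3t)

Coefficient matrix A = [[-3, 0], [12, 3]].
Characteristic polynomial det(A - λI) = λ^2 - 9 = 0.
Eigenvalues λ = 3, -3.
For λ=3: (A-λI) row 1 is [-6, 0], so an eigenvector is (0, 1).
For λ=-3: (A-λI) row 2 is [12, 6], so an eigenvector is (1, -2).
General solution: c_1e^(3t)(0,1) + c_2e^(-3t)(1,-2).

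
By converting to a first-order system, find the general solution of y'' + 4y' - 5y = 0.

Let x_1 = y, x_2 = y'. Then x_1' = x_2 and x_2' = 5x_1 - 4x_2.
A = [[0,1],[5,-4]]; det(A-λI) = λ^2 + 4λ - 5.
Eigenvalues λ = 1, -5 with eigenvectors (1,1), (1,-5).

y(t) = c_1e^(t) + c_2e^(-5t)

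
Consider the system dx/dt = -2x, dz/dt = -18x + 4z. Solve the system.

x(t) = -C_1e^(-2t), z(t) = -3C_1e^(-2t) + C_2e^(4t)

Coefficient matrix A = [[-2, 0], [-18, 4]].
Characteristic polynomial det(A - λI) = λ^2 - 2λ - 8 = 0.
Eigenvalues λ = -2, 4.
For λ=-2: (A-λI) row 2 is [-18, 6], so an eigenvector is (-1, -3).
For λ=4: (A-λI) row 1 is [-6, 0], so an eigenvector is (0, 1).
General solution: C_1e^(-2t)(-1,-3) + C_2e^(4t)(0,1).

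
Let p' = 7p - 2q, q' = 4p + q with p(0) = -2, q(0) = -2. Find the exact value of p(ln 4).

-2048

A = [[7,-2],[4,1]]; eigenvalues λ = 5, 3.
Eigenvectors: (1,1) for λ=5, (-1,-2) for λ=3.
From the initial condition, c_1 = -2, c_2 = 0.
p(ln 4) = (-2)(4^5)(1) + (0)(4^3)(-1) = -2048.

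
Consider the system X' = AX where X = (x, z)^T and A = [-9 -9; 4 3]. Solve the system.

x(t) = -3C_1e^(-3t) - 3C_2te^(-3t) + 2C_2e^(-3t), z(t) = 2C_1e^(-3t) + 2C_2te^(-3t) - C_2e^(-3t)

Coefficient matrix A = [[-9, -9], [4, 3]].
Characteristic polynomial det(A - λI) = λ^2 + 6λ + 9 = 0.
Single eigenvalue λ = -3 with algebraic multiplicity 2.
Eigenvector v = (-3,2); generalized eigenvector w with (A-λI)w=v is (2,-1).
General solution: e^(-3t)[C_1·v + C_2·(t·v + w)].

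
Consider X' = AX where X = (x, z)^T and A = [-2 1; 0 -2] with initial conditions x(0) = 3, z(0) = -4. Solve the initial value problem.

x(t) = -4te^(-2t) + 3e^(-2t), z(t) = -4e^(-2t)

Coefficient matrix A = [[-2, 1], [0, -2]].
Characteristic polynomial det(A - λI) = λ^2 + 4λ + 4 = 0.
Single eigenvalue λ = -2 with algebraic multiplicity 2.
Eigenvector v = (-1,0); generalized eigenvector w with (A-λI)w=v is (-3,-1).
General solution: e^(-2t)[K_1·v + K_2·(t·v + w)].
Applying x(0)=3, z(0)=-4 gives K_1=-15, K_2=4.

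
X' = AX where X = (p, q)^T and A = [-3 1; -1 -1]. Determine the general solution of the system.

p(t) = c_1e^(-2t) + c_2te^(-2t) - 2c_2e^(-2t), q(t) = c_1e^(-2t) + c_2te^(-2t) - c_2e^(-2t)

Coefficient matrix A = [[-3, 1], [-1, -1]].
Characteristic polynomial det(A - λI) = λ^2 + 4λ + 4 = 0.
Single eigenvalue λ = -2 with algebraic multiplicity 2.
Eigenvector v = (1,1); generalized eigenvector w with (A-λI)w=v is (-2,-1).
General solution: e^(-2t)[c_1·v + c_2·(t·v + w)].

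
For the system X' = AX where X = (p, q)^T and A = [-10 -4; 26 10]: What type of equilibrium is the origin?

A = [[-10,-4],[26,10]]; det(A-λI) = λ^2 + 4.
λ = 0 ± 2i: zero real part.

center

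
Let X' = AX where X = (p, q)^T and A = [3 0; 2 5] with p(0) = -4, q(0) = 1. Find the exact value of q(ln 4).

-2816

A = [[3,0],[2,5]]; eigenvalues λ = 5, 3.
Eigenvectors: (0,1) for λ=5, (-1,1) for λ=3.
From the initial condition, c_1 = -3, c_2 = 4.
q(ln 4) = (-3)(4^5)(1) + (4)(4^3)(1) = -2816.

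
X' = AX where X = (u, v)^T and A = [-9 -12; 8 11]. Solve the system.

Coefficient matrix A = [[-9, -12], [8, 11]].
Characteristic polynomial det(A - λI) = λ^2 - 2λ - 3 = 0.
Eigenvalues λ = -1, 3.
For λ=-1: (A-λI) row 1 is [-8, -12], so an eigenvector is (-3, 2).
For λ=3: (A-λI) row 1 is [-12, -12], so an eigenvector is (1, -1).
General solution: K_1e^(-t)(-3,2) + K_2e^(3t)(1,-1).

u(t) = -3K_1e^(-t) + K_2e^(3t), v(t) = 2K_1e^(-t) - K_2e^(3t)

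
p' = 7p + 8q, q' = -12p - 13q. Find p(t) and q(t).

Coefficient matrix A = [[7, 8], [-12, -13]].
Characteristic polynomial det(A - λI) = λ^2 + 6λ + 5 = 0.
Eigenvalues λ = -1, -5.
For λ=-1: (A-λI) row 1 is [8, 8], so an eigenvector is (1, -1).
For λ=-5: (A-λI) row 1 is [12, 8], so an eigenvector is (2, -3).
General solution: C_1e^(-t)(1,-1) + C_2e^(-5t)(2,-3).

p(t) = C_1e^(-t) + 2C_2e^(-5t), q(t) = -C_1e^(-t) - 3C_2e^(-5t)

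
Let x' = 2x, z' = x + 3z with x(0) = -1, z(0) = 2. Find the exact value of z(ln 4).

80

A = [[2,0],[1,3]]; eigenvalues λ = 2, 3.
Eigenvectors: (1,-1) for λ=2, (0,1) for λ=3.
From the initial condition, c_1 = -1, c_2 = 1.
z(ln 4) = (-1)(4^2)(-1) + (1)(4^3)(1) = 80.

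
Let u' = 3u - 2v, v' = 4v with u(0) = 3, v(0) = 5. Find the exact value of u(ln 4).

A = [[3,-2],[0,4]]; eigenvalues λ = 4, 3.
Eigenvectors: (-2,1) for λ=4, (1,0) for λ=3.
From the initial condition, c_1 = 5, c_2 = 13.
u(ln 4) = (5)(4^4)(-2) + (13)(4^3)(1) = -1728.

-1728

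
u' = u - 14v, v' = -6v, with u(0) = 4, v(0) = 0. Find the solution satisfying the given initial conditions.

Coefficient matrix A = [[1, -14], [0, -6]].
Characteristic polynomial det(A - λI) = λ^2 + 5λ - 6 = 0.
Eigenvalues λ = -6, 1.
For λ=-6: (A-λI) row 1 is [7, -14], so an eigenvector is (-2, -1).
For λ=1: (A-λI) row 1 is [0, -14], so an eigenvector is (1, 0).
General solution: c_1e^(-6t)(-2,-1) + c_2e^(t)(1,0).
Applying u(0)=4, v(0)=0 gives c_1=0, c_2=4.

u(t) = 4e^(t), v(t) = 0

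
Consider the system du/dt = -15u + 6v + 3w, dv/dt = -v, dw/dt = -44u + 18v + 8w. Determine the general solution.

Coefficient matrix A = [[-15, 6, 3], [0, -1, 0], [-44, 18, 8]].
det(A - λI) = 0 gives eigenvalues λ = -1, -3, -4.
For λ=-1: eigenvector (0,1,-2).
For λ=-3: eigenvector (1,0,4).
For λ=-4: eigenvector (-3,0,-11).
General solution: C_1e^(-t)(0,1,-2) + C_2e^(-3t)(1,0,4) + C_3e^(-4t)(-3,0,-11).

u(t) = C_2e^(-3t) - 3C_3e^(-4t), v(t) = C_1e^(-t), w(t) = -2C_1e^(-t) + 4C_2e^(-3t) - 11C_3e^(-4t)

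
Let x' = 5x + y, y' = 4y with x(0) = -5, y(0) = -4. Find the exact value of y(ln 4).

A = [[5,1],[0,4]]; eigenvalues λ = 4, 5.
Eigenvectors: (-1,1) for λ=4, (-1,0) for λ=5.
From the initial condition, c_1 = -4, c_2 = 9.
y(ln 4) = (-4)(4^4)(1) + (9)(4^5)(0) = -1024.

-1024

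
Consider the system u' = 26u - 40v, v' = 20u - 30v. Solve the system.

u(t) = 3K_1e^(-2t)sin(4t) - K_1e^(-2t)cos(4t) - K_2e^(-2t)sin(4t) - 3K_2e^(-2t)cos(4t), v(t) = 2K_1e^(-2t)sin(4t) - K_1e^(-2t)cos(4t) - K_2e^(-2t)sin(4t) - 2K_2e^(-2t)cos(4t)

Coefficient matrix A = [[26, -40], [20, -30]].
Characteristic polynomial det(A - λI) = λ^2 + 4λ + 20 = 0.
Eigenvalues λ = -2 ± 4i (complex conjugate pair).
For λ=-2+4i: an eigenvector is (-1,-1) - i(3,2) = (-1 - 3i, -1 - 2i).
A real fundamental pair from Re and Im of e^((-2+4i)t)v: X_1 = e^(-2t)(cos(4t)·(-1,-1) + sin(4t)·(3,2)), X_2 = e^(-2t)(sin(4t)·(-1,-1) - cos(4t)·(3,2)).
General solution: K_1X_1 + K_2X_2.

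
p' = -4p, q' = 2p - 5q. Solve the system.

Coefficient matrix A = [[-4, 0], [2, -5]].
Characteristic polynomial det(A - λI) = λ^2 + 9λ + 20 = 0.
Eigenvalues λ = -4, -5.
For λ=-4: (A-λI) row 2 is [2, -1], so an eigenvector is (-1, -2).
For λ=-5: (A-λI) row 1 is [1, 0], so an eigenvector is (0, -1).
General solution: K_1e^(-4t)(-1,-2) + K_2e^(-5t)(0,-1).

p(t) = -K_1e^(-4t), q(t) = -2K_1e^(-4t) - K_2e^(-5t)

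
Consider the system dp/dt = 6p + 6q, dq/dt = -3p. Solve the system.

Coefficient matrix A = [[6, 6], [-3, 0]].
Characteristic polynomial det(A - λI) = λ^2 - 6λ + 18 = 0.
Eigenvalues λ = 3 ± 3i (complex conjugate pair).
For λ=3+3i: an eigenvector is (-1,1) - i(1,0) = (-1 - i, 1).
A real fundamental pair from Re and Im of e^((3+3i)t)v: X_1 = e^(3t)(cos(3t)·(-1,1) + sin(3t)·(1,0)), X_2 = e^(3t)(sin(3t)·(-1,1) - cos(3t)·(1,0)).
General solution: K_1X_1 + K_2X_2.

p(t) = K_1e^(3t)sin(3t) - K_1e^(3t)cos(3t) - K_2e^(3t)sin(3t) - K_2e^(3t)cos(3t), q(t) = K_1e^(3t)cos(3t) + K_2e^(3t)sin(3t)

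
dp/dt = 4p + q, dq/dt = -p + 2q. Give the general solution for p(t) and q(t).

p(t) = -C_1e^(3t) - C_2te^(3t), q(t) = C_1e^(3t) + C_2te^(3t) - C_2e^(3t)

Coefficient matrix A = [[4, 1], [-1, 2]].
Characteristic polynomial det(A - λI) = λ^2 - 6λ + 9 = 0.
Single eigenvalue λ = 3 with algebraic multiplicity 2.
Eigenvector v = (-1,1); generalized eigenvector w with (A-λI)w=v is (0,-1).
General solution: e^(3t)[C_1·v + C_2·(t·v + w)].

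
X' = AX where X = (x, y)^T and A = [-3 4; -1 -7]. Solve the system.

Coefficient matrix A = [[-3, 4], [-1, -7]].
Characteristic polynomial det(A - λI) = λ^2 + 10λ + 25 = 0.
Single eigenvalue λ = -5 with algebraic multiplicity 2.
Eigenvector v = (-2,1); generalized eigenvector w with (A-λI)w=v is (1,-1).
General solution: e^(-5t)[C_1·v + C_2·(t·v + w)].

x(t) = -2C_1e^(-5t) - 2C_2te^(-5t) + C_2e^(-5t), y(t) = C_1e^(-5t) + C_2te^(-5t) - C_2e^(-5t)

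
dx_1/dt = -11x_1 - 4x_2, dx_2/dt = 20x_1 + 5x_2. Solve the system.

x_1(t) = -c_1e^(-3t)cos(4t) - c_2e^(-3t)sin(4t), x_2(t) = -c_1e^(-3t)sin(4t) + 2c_1e^(-3t)cos(4t) + 2c_2e^(-3t)sin(4t) + c_2e^(-3t)cos(4t)

Coefficient matrix A = [[-11, -4], [20, 5]].
Characteristic polynomial det(A - λI) = λ^2 + 6λ + 25 = 0.
Eigenvalues λ = -3 ± 4i (complex conjugate pair).
For λ=-3+4i: an eigenvector is (-1,2) - i(0,-1) = (-1, 2 + i).
A real fundamental pair from Re and Im of e^((-3+4i)t)v: X_1 = e^(-3t)(cos(4t)·(-1,2) + sin(4t)·(0,-1)), X_2 = e^(-3t)(sin(4t)·(-1,2) - cos(4t)·(0,-1)).
General solution: c_1X_1 + c_2X_2.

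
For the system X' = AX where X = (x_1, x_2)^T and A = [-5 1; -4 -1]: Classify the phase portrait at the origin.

A = [[-5,1],[-4,-1]]; det(A-λI) = λ^2 + 6λ + 9.
repeated λ = -3 with a single eigenvector.

stable improper node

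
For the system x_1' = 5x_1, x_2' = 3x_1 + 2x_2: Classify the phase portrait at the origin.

unstable node

A = [[5,0],[3,2]]; det(A-λI) = λ^2 - 7λ + 10.
λ = 2, 5: both positive.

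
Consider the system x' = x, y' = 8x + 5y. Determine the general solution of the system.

x(t) = K_2e^(t), y(t) = K_1e^(5t) - 2K_2e^(t)

Coefficient matrix A = [[1, 0], [8, 5]].
Characteristic polynomial det(A - λI) = λ^2 - 6λ + 5 = 0.
Eigenvalues λ = 5, 1.
For λ=5: (A-λI) row 1 is [-4, 0], so an eigenvector is (0, 1).
For λ=1: (A-λI) row 2 is [8, 4], so an eigenvector is (1, -2).
General solution: K_1e^(5t)(0,1) + K_2e^(t)(1,-2).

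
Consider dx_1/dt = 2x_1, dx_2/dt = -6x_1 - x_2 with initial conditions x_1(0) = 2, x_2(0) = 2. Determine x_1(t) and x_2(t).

x_1(t) = 2e^(2t), x_2(t) = -4e^(2t) + 6e^(-t)

Coefficient matrix A = [[2, 0], [-6, -1]].
Characteristic polynomial det(A - λI) = λ^2 - λ - 2 = 0.
Eigenvalues λ = -1, 2.
For λ=-1: (A-λI) row 1 is [3, 0], so an eigenvector is (0, 1).
For λ=2: (A-λI) row 2 is [-6, -3], so an eigenvector is (-1, 2).
General solution: c_1e^(-t)(0,1) + c_2e^(2t)(-1,2).
Applying x_1(0)=2, x_2(0)=2 gives c_1=6, c_2=-2.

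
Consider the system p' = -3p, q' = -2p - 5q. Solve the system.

Coefficient matrix A = [[-3, 0], [-2, -5]].
Characteristic polynomial det(A - λI) = λ^2 + 8λ + 15 = 0.
Eigenvalues λ = -5, -3.
For λ=-5: (A-λI) row 1 is [2, 0], so an eigenvector is (0, 1).
For λ=-3: (A-λI) row 2 is [-2, -2], so an eigenvector is (1, -1).
General solution: c_1e^(-5t)(0,1) + c_2e^(-3t)(1,-1).

p(t) = c_2e^(-3t), q(t) = c_1e^(-5t) - c_2e^(-3t)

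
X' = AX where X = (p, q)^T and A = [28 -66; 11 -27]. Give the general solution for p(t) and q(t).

Coefficient matrix A = [[28, -66], [11, -27]].
Characteristic polynomial det(A - λI) = λ^2 - λ - 30 = 0.
Eigenvalues λ = 6, -5.
For λ=6: (A-λI) row 1 is [22, -66], so an eigenvector is (-3, -1).
For λ=-5: (A-λI) row 1 is [33, -66], so an eigenvector is (-2, -1).
General solution: K_1e^(6t)(-3,-1) + K_2e^(-5t)(-2,-1).

p(t) = -3K_1e^(6t) - 2K_2e^(-5t), q(t) = -K_1e^(6t) - K_2e^(-5t)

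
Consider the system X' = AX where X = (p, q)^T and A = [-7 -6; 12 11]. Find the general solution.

Coefficient matrix A = [[-7, -6], [12, 11]].
Characteristic polynomial det(A - λI) = λ^2 - 4λ - 5 = 0.
Eigenvalues λ = 5, -1.
For λ=5: (A-λI) row 1 is [-12, -6], so an eigenvector is (1, -2).
For λ=-1: (A-λI) row 1 is [-6, -6], so an eigenvector is (-1, 1).
General solution: C_1e^(5t)(1,-2) + C_2e^(-t)(-1,1).

p(t) = C_1e^(5t) - C_2e^(-t), q(t) = -2C_1e^(5t) + C_2e^(-t)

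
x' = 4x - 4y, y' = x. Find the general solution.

x(t) = 2c_1e^(2t) + 2c_2te^(2t) + c_2e^(2t), y(t) = c_1e^(2t) + c_2te^(2t)

Coefficient matrix A = [[4, -4], [1, 0]].
Characteristic polynomial det(A - λI) = λ^2 - 4λ + 4 = 0.
Single eigenvalue λ = 2 with algebraic multiplicity 2.
Eigenvector v = (2,1); generalized eigenvector w with (A-λI)w=v is (1,0).
General solution: e^(2t)[c_1·v + c_2·(t·v + w)].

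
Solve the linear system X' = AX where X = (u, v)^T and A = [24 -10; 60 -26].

Coefficient matrix A = [[24, -10], [60, -26]].
Characteristic polynomial det(A - λI) = λ^2 + 2λ - 24 = 0.
Eigenvalues λ = -6, 4.
For λ=-6: (A-λI) row 1 is [30, -10], so an eigenvector is (-1, -3).
For λ=4: (A-λI) row 1 is [20, -10], so an eigenvector is (1, 2).
General solution: C_1e^(-6t)(-1,-3) + C_2e^(4t)(1,2).

u(t) = -C_1e^(-6t) + C_2e^(4t), v(t) = -3C_1e^(-6t) + 2C_2e^(4t)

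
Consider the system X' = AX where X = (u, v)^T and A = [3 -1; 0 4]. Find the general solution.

Coefficient matrix A = [[3, -1], [0, 4]].
Characteristic polynomial det(A - λI) = λ^2 - 7λ + 12 = 0.
Eigenvalues λ = 3, 4.
For λ=3: (A-λI) row 1 is [0, -1], so an eigenvector is (-1, 0).
For λ=4: (A-λI) row 1 is [-1, -1], so an eigenvector is (-1, 1).
General solution: c_1e^(3t)(-1,0) + c_2e^(4t)(-1,1).

u(t) = -c_1e^(3t) - c_2e^(4t), v(t) = c_2e^(4t)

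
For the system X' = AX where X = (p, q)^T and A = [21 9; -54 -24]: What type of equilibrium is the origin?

A = [[21,9],[-54,-24]]; det(A-λI) = λ^2 + 3λ - 18.
λ = 3, -6: opposite signs.

saddle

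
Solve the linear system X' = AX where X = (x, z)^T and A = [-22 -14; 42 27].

x(t) = -c_1e^(6t) - 2c_2e^(-t), z(t) = 2c_1e^(6t) + 3c_2e^(-t)

Coefficient matrix A = [[-22, -14], [42, 27]].
Characteristic polynomial det(A - λI) = λ^2 - 5λ - 6 = 0.
Eigenvalues λ = 6, -1.
For λ=6: (A-λI) row 1 is [-28, -14], so an eigenvector is (-1, 2).
For λ=-1: (A-λI) row 1 is [-21, -14], so an eigenvector is (-2, 3).
General solution: c_1e^(6t)(-1,2) + c_2e^(-t)(-2,3).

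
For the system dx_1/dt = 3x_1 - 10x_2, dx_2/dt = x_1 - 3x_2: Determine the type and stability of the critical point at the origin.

center

A = [[3,-10],[1,-3]]; det(A-λI) = λ^2 + 1.
λ = 0 ± i: zero real part.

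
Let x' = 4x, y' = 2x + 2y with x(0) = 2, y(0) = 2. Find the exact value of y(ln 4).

A = [[4,0],[2,2]]; eigenvalues λ = 2, 4.
Eigenvectors: (0,1) for λ=2, (-1,-1) for λ=4.
From the initial condition, c_1 = 0, c_2 = -2.
y(ln 4) = (0)(4^2)(1) + (-2)(4^4)(-1) = 512.

512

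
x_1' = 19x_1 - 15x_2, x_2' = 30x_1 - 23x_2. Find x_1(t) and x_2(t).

x_1(t) = 2C_1e^(-2t)sin(3t) + C_1e^(-2t)cos(3t) + C_2e^(-2t)sin(3t) - 2C_2e^(-2t)cos(3t), x_2(t) = 3C_1e^(-2t)sin(3t) + C_1e^(-2t)cos(3t) + C_2e^(-2t)sin(3t) - 3C_2e^(-2t)cos(3t)

Coefficient matrix A = [[19, -15], [30, -23]].
Characteristic polynomial det(A - λI) = λ^2 + 4λ + 13 = 0.
Eigenvalues λ = -2 ± 3i (complex conjugate pair).
For λ=-2+3i: an eigenvector is (1,1) - i(2,3) = (1 - 2i, 1 - 3i).
A real fundamental pair from Re and Im of e^((-2+3i)t)v: X_1 = e^(-2t)(cos(3t)·(1,1) + sin(3t)·(2,3)), X_2 = e^(-2t)(sin(3t)·(1,1) - cos(3t)·(2,3)).
General solution: C_1X_1 + C_2X_2.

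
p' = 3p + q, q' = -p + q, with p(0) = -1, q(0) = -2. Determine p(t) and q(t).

Coefficient matrix A = [[3, 1], [-1, 1]].
Characteristic polynomial det(A - λI) = λ^2 - 4λ + 4 = 0.
Single eigenvalue λ = 2 with algebraic multiplicity 2.
Eigenvector v = (-1,1); generalized eigenvector w with (A-λI)w=v is (0,-1).
General solution: e^(2t)[K_1·v + K_2·(t·v + w)].
Applying p(0)=-1, q(0)=-2 gives K_1=1, K_2=3.

p(t) = -3te^(2t) - e^(2t), q(t) = 3te^(2t) - 2e^(2t)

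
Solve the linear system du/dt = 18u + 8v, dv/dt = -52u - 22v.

u(t) = -c_1e^(-2t)sin(4t) + c_1e^(-2t)cos(4t) + c_2e^(-2t)sin(4t) + c_2e^(-2t)cos(4t), v(t) = 2c_1e^(-2t)sin(4t) - 3c_1e^(-2t)cos(4t) - 3c_2e^(-2t)sin(4t) - 2c_2e^(-2t)cos(4t)

Coefficient matrix A = [[18, 8], [-52, -22]].
Characteristic polynomial det(A - λI) = λ^2 + 4λ + 20 = 0.
Eigenvalues λ = -2 ± 4i (complex conjugate pair).
For λ=-2+4i: an eigenvector is (1,-3) - i(-1,2) = (1 + i, -3 - 2i).
A real fundamental pair from Re and Im of e^((-2+4i)t)v: X_1 = e^(-2t)(cos(4t)·(1,-3) + sin(4t)·(-1,2)), X_2 = e^(-2t)(sin(4t)·(1,-3) - cos(4t)·(-1,2)).
General solution: c_1X_1 + c_2X_2.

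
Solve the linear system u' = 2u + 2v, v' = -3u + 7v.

u(t) = -c_1e^(4t) + 2c_2e^(5t), v(t) = -c_1e^(4t) + 3c_2e^(5t)

Coefficient matrix A = [[2, 2], [-3, 7]].
Characteristic polynomial det(A - λI) = λ^2 - 9λ + 20 = 0.
Eigenvalues λ = 4, 5.
For λ=4: (A-λI) row 1 is [-2, 2], so an eigenvector is (-1, -1).
For λ=5: (A-λI) row 1 is [-3, 2], so an eigenvector is (2, 3).
General solution: c_1e^(4t)(-1,-1) + c_2e^(5t)(2,3).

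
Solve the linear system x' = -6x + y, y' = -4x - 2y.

Coefficient matrix A = [[-6, 1], [-4, -2]].
Characteristic polynomial det(A - λI) = λ^2 + 8λ + 16 = 0.
Single eigenvalue λ = -4 with algebraic multiplicity 2.
Eigenvector v = (1,2); generalized eigenvector w with (A-λI)w=v is (-1,-1).
General solution: e^(-4t)[C_1·v + C_2·(t·v + w)].

x(t) = C_1e^(-4t) + C_2te^(-4t) - C_2e^(-4t), y(t) = 2C_1e^(-4t) + 2C_2te^(-4t) - C_2e^(-4t)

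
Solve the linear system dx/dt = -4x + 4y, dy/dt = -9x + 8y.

Coefficient matrix A = [[-4, 4], [-9, 8]].
Characteristic polynomial det(A - λI) = λ^2 - 4λ + 4 = 0.
Single eigenvalue λ = 2 with algebraic multiplicity 2.
Eigenvector v = (2,3); generalized eigenvector w with (A-λI)w=v is (1,2).
General solution: e^(2t)[c_1·v + c_2·(t·v + w)].

x(t) = 2c_1e^(2t) + 2c_2te^(2t) + c_2e^(2t), y(t) = 3c_1e^(2t) + 3c_2te^(2t) + 2c_2e^(2t)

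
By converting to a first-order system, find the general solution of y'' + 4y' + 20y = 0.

y(t) = K_1e^(-2t)cos(4t) + K_2e^(-2t)sin(4t)

Let x_1 = y, x_2 = y'. Then x_1' = x_2 and x_2' = -20x_1 - 4x_2.
A = [[0,1],[-20,-4]]; det(A-λI) = λ^2 + 4λ + 20.
Eigenvalues λ = -2 ± 4i.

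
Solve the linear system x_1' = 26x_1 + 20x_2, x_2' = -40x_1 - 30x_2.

Coefficient matrix A = [[26, 20], [-40, -30]].
Characteristic polynomial det(A - λI) = λ^2 + 4λ + 20 = 0.
Eigenvalues λ = -2 ± 4i (complex conjugate pair).
For λ=-2+4i: an eigenvector is (2,-3) - i(-1,1) = (2 + i, -3 - i).
A real fundamental pair from Re and Im of e^((-2+4i)t)v: X_1 = e^(-2t)(cos(4t)·(2,-3) + sin(4t)·(-1,1)), X_2 = e^(-2t)(sin(4t)·(2,-3) - cos(4t)·(-1,1)).
General solution: c_1X_1 + c_2X_2.

x_1(t) = -c_1e^(-2t)sin(4t) + 2c_1e^(-2t)cos(4t) + 2c_2e^(-2t)sin(4t) + c_2e^(-2t)cos(4t), x_2(t) = c_1e^(-2t)sin(4t) - 3c_1e^(-2t)cos(4t) - 3c_2e^(-2t)sin(4t) - c_2e^(-2t)cos(4t)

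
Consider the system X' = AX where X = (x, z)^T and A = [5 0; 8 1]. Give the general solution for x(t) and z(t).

x(t) = K_2e^(5t), z(t) = K_1e^(t) + 2K_2e^(5t)

Coefficient matrix A = [[5, 0], [8, 1]].
Characteristic polynomial det(A - λI) = λ^2 - 6λ + 5 = 0.
Eigenvalues λ = 1, 5.
For λ=1: (A-λI) row 1 is [4, 0], so an eigenvector is (0, 1).
For λ=5: (A-λI) row 2 is [8, -4], so an eigenvector is (1, 2).
General solution: K_1e^(t)(0,1) + K_2e^(5t)(1,2).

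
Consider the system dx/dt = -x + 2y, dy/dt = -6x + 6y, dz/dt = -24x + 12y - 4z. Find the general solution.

x(t) = C_1e^(3t) - 2C_2e^(2t), y(t) = 2C_1e^(3t) - 3C_2e^(2t), z(t) = 2C_2e^(2t) + C_3e^(-4t)

Coefficient matrix A = [[-1, 2, 0], [-6, 6, 0], [-24, 12, -4]].
det(A - λI) = 0 gives eigenvalues λ = 3, 2, -4.
For λ=3: eigenvector (1,2,0).
For λ=2: eigenvector (-2,-3,2).
For λ=-4: eigenvector (0,0,1).
General solution: C_1e^(3t)(1,2,0) + C_2e^(2t)(-2,-3,2) + C_3e^(-4t)(0,0,1).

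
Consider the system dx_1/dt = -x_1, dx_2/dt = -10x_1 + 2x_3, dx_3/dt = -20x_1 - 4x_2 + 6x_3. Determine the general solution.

x_1(t) = C_2e^(-t), x_2(t) = C_1e^(2t) + 2C_2e^(-t) + C_3e^(4t), x_3(t) = C_1e^(2t) + 4C_2e^(-t) + 2C_3e^(4t)

Coefficient matrix A = [[-1, 0, 0], [-10, 0, 2], [-20, -4, 6]].
det(A - λI) = 0 gives eigenvalues λ = 2, -1, 4.
For λ=2: eigenvector (0,1,1).
For λ=-1: eigenvector (1,2,4).
For λ=4: eigenvector (0,1,2).
General solution: C_1e^(2t)(0,1,1) + C_2e^(-t)(1,2,4) + C_3e^(4t)(0,1,2).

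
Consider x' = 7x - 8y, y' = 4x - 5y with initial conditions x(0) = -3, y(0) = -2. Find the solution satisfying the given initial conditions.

x(t) = -2e^(3t) - e^(-t), y(t) = -e^(3t) - e^(-t)

Coefficient matrix A = [[7, -8], [4, -5]].
Characteristic polynomial det(A - λI) = λ^2 - 2λ - 3 = 0.
Eigenvalues λ = 3, -1.
For λ=3: (A-λI) row 1 is [4, -8], so an eigenvector is (-2, -1).
For λ=-1: (A-λI) row 1 is [8, -8], so an eigenvector is (1, 1).
General solution: C_1e^(3t)(-2,-1) + C_2e^(-t)(1,1).
Applying x(0)=-3, y(0)=-2 gives C_1=1, C_2=-1.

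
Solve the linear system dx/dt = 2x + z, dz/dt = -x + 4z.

Coefficient matrix A = [[2, 1], [-1, 4]].
Characteristic polynomial det(A - λI) = λ^2 - 6λ + 9 = 0.
Single eigenvalue λ = 3 with algebraic multiplicity 2.
Eigenvector v = (1,1); generalized eigenvector w with (A-λI)w=v is (2,3).
General solution: e^(3t)[C_1·v + C_2·(t·v + w)].

x(t) = C_1e^(3t) + C_2te^(3t) + 2C_2e^(3t), z(t) = C_1e^(3t) + C_2te^(3t) + 3C_2e^(3t)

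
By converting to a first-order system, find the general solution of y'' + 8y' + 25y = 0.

Let x_1 = y, x_2 = y'. Then x_1' = x_2 and x_2' = -25x_1 - 8x_2.
A = [[0,1],[-25,-8]]; det(A-λI) = λ^2 + 8λ + 25.
Eigenvalues λ = -4 ± 3i.

y(t) = K_1e^(-4t)cos(3t) + K_2e^(-4t)sin(3t)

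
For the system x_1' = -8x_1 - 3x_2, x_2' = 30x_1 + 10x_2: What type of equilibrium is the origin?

unstable spiral

A = [[-8,-3],[30,10]]; det(A-λI) = λ^2 - 2λ + 10.
λ = 1 ± 3i: positive real part.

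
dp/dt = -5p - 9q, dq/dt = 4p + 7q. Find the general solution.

Coefficient matrix A = [[-5, -9], [4, 7]].
Characteristic polynomial det(A - λI) = λ^2 - 2λ + 1 = 0.
Single eigenvalue λ = 1 with algebraic multiplicity 2.
Eigenvector v = (3,-2); generalized eigenvector w with (A-λI)w=v is (1,-1).
General solution: e^(t)[c_1·v + c_2·(t·v + w)].

p(t) = 3c_1e^(t) + 3c_2te^(t) + c_2e^(t), q(t) = -2c_1e^(t) - 2c_2te^(t) - c_2e^(t)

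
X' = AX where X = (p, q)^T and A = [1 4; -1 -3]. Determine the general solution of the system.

Coefficient matrix A = [[1, 4], [-1, -3]].
Characteristic polynomial det(A - λI) = λ^2 + 2λ + 1 = 0.
Single eigenvalue λ = -1 with algebraic multiplicity 2.
Eigenvector v = (2,-1); generalized eigenvector w with (A-λI)w=v is (3,-1).
General solution: e^(-t)[C_1·v + C_2·(t·v + w)].

p(t) = 2C_1e^(-t) + 2C_2te^(-t) + 3C_2e^(-t), q(t) = -C_1e^(-t) - C_2te^(-t) - C_2e^(-t)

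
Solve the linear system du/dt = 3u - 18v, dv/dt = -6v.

u(t) = C_1e^(3t) - 2C_2e^(-6t), v(t) = -C_2e^(-6t)

Coefficient matrix A = [[3, -18], [0, -6]].
Characteristic polynomial det(A - λI) = λ^2 + 3λ - 18 = 0.
Eigenvalues λ = 3, -6.
For λ=3: (A-λI) row 1 is [0, -18], so an eigenvector is (1, 0).
For λ=-6: (A-λI) row 1 is [9, -18], so an eigenvector is (-2, -1).
General solution: C_1e^(3t)(1,0) + C_2e^(-6t)(-2,-1).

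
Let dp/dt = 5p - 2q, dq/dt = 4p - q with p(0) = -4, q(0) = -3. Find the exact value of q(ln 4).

A = [[5,-2],[4,-1]]; eigenvalues λ = 3, 1.
Eigenvectors: (1,1) for λ=3, (1,2) for λ=1.
From the initial condition, c_1 = -5, c_2 = 1.
q(ln 4) = (-5)(4^3)(1) + (1)(4^1)(2) = -312.

-312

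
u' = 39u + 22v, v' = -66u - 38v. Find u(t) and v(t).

u(t) = C_1e^(-5t) - 2C_2e^(6t), v(t) = -2C_1e^(-5t) + 3C_2e^(6t)

Coefficient matrix A = [[39, 22], [-66, -38]].
Characteristic polynomial det(A - λI) = λ^2 - λ - 30 = 0.
Eigenvalues λ = -5, 6.
For λ=-5: (A-λI) row 1 is [44, 22], so an eigenvector is (1, -2).
For λ=6: (A-λI) row 1 is [33, 22], so an eigenvector is (-2, 3).
General solution: C_1e^(-5t)(1,-2) + C_2e^(6t)(-2,3).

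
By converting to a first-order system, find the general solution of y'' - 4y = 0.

y(t) = c_1e^(-2t) + c_2e^(2t)

Let x_1 = y, x_2 = y'. Then x_1' = x_2 and x_2' = 4x_1.
A = [[0,1],[4,0]]; det(A-λI) = λ^2 - 4.
Eigenvalues λ = -2, 2 with eigenvectors (1,-2), (1,2).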